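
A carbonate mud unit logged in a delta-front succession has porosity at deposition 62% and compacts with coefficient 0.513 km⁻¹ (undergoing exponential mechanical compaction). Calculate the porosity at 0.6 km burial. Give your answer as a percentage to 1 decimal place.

45.6%

φ = φ₀·exp(−c·z) = 0.62 × exp(−0.513 × 0.6) = 0.62 × exp(−0.3078)
  = 0.62 × 0.7351 = 0.4557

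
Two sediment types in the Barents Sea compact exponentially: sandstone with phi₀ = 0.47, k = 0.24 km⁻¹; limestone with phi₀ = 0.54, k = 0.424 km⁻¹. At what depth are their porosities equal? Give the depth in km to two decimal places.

Set phi₀ₐ e^(−kₐz) = phi₀ᵦ e^(−kᵦz) ⇒ ln(phi₀ₐ/phi₀ᵦ) = (kₐ − kᵦ)·z
z = ln(0.47/0.54) / (0.24 − 0.424) = -0.1388 / -0.184 = 0.755 km

0.75 km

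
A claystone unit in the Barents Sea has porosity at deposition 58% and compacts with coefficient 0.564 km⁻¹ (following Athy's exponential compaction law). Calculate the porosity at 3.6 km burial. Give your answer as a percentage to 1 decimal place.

φ = φ₀·exp(−c·Z) = 0.58 × exp(−0.564 × 3.6) = 0.58 × exp(−2.03)
  = 0.58 × 0.1313 = 0.0761

7.6%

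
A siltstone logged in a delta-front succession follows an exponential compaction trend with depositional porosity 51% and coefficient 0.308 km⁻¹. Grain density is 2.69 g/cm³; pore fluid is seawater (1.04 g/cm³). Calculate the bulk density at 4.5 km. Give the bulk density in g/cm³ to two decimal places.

Porosity at depth: n = 0.51·exp(−0.308×4.5) = 0.51×0.2501 = 0.1275
Bulk density: ρ_b = (1−n)ρ_g + n·ρ_f = 0.8725×2.69 + 0.1275×1.04
       = 2.347 + 0.133 = 2.480 g/cm³

2.48 g/cm³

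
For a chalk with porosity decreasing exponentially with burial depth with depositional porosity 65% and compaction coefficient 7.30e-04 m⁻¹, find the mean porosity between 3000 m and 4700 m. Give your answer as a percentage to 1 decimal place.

Working in km (1 km = 1000 m; k in km⁻¹ = k in m⁻¹ × 1000):
⟨n⟩ = (1/(z₂−z₁)) ∫ n₀ e^(−kz) dz = n₀·(e^(−k·z₁) − e^(−k·z₂)) / (k·(z₂−z₁))
e^(−0.73×3) = 0.1119; e^(−0.73×4.7) = 0.0324
⟨n⟩ = 0.65 × (0.1119 − 0.0324) / (0.73 × 1.7) = 0.65 × 0.0641 = 0.0417

4.2%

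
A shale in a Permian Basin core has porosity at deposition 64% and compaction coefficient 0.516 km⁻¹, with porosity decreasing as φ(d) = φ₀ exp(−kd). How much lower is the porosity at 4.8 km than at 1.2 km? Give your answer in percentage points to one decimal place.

φ(1.2) = 0.64·e^(−0.516×1.2) = 0.3446
φ(4.8) = 0.64·e^(−0.516×4.8) = 0.0538
Δφ = 0.3446 − 0.0538 = 0.2908

29.1 percentage points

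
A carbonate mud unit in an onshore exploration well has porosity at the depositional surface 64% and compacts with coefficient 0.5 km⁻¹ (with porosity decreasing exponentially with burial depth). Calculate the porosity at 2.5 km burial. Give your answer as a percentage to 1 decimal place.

18.3%

φ = φ₀·exp(−c·Z) = 0.64 × exp(−0.5 × 2.5) = 0.64 × exp(−1.25)
  = 0.64 × 0.2865 = 0.1834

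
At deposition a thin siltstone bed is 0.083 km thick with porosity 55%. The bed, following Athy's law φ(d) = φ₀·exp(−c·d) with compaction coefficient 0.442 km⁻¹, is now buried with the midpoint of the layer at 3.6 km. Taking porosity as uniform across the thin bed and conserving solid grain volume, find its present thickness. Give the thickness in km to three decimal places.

Porosity at 3.6 km: φ = 0.55·exp(−0.442×3.6) = 0.1120
Solid-volume conservation: h(1−φ) = h₀(1−φ₀) ⇒ h = h₀·(1−φ₀)/(1−φ)
h = 0.083 × (1 − 0.55)/(1 − 0.1120) = 0.083 × 0.5068 = 0.0421 km

0.042 km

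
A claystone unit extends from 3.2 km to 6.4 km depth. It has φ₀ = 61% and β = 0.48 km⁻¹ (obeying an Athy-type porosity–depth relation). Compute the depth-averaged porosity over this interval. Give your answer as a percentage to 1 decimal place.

6.7%

⟨φ⟩ = (1/(Z₂−Z₁)) ∫ φ₀ e^(−βZ) dZ = φ₀·(e^(−β·Z₁) − e^(−β·Z₂)) / (β·(Z₂−Z₁))
e^(−0.48×3.2) = 0.2152; e^(−0.48×6.4) = 0.0463
⟨φ⟩ = 0.61 × (0.2152 − 0.0463) / (0.48 × 3.2) = 0.61 × 0.1100 = 0.0671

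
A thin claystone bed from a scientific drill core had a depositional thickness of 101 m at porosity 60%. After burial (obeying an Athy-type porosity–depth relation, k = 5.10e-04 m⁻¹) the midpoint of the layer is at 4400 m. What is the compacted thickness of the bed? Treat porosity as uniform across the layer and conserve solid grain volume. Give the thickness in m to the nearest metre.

Working in km (1 km = 1000 m; k in km⁻¹ = k in m⁻¹ × 1000):
Porosity at 4.4 km: phi = 0.6·exp(−0.51×4.4) = 0.0636
Solid-volume conservation: h(1−phi) = h₀(1−phi₀) ⇒ h = h₀·(1−phi₀)/(1−phi)
h = 0.101 × (1 − 0.6)/(1 − 0.0636) = 0.101 × 0.4272 = 0.0431 km

43 m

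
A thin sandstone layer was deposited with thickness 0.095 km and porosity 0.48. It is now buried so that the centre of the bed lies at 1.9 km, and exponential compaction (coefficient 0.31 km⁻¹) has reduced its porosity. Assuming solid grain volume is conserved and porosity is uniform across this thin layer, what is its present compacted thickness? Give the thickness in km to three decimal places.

Porosity at 1.9 km: φ = 0.48·exp(−0.31×1.9) = 0.2663
Solid-volume conservation: h(1−φ) = h₀(1−φ₀) ⇒ h = h₀·(1−φ₀)/(1−φ)
h = 0.095 × (1 − 0.48)/(1 − 0.2663) = 0.095 × 0.7088 = 0.0673 km

0.067 km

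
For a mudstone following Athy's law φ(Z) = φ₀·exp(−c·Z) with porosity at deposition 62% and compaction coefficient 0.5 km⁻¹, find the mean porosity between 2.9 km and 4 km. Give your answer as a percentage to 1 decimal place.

⟨φ⟩ = (1/(Z₂−Z₁)) ∫ φ₀ e^(−cZ) dZ = φ₀·(e^(−c·Z₁) − e^(−c·Z₂)) / (c·(Z₂−Z₁))
e^(−0.5×2.9) = 0.2346; e^(−0.5×4) = 0.1353
⟨φ⟩ = 0.62 × (0.2346 − 0.1353) / (0.5 × 1.1) = 0.62 × 0.1804 = 0.1119

11.2%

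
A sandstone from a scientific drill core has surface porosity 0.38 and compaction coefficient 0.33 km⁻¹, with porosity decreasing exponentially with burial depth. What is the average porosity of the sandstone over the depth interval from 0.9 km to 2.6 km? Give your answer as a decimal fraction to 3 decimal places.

⟨phi⟩ = (1/(z₂−z₁)) ∫ phi₀ e^(−kz) dz = phi₀·(e^(−k·z₁) − e^(−k·z₂)) / (k·(z₂−z₁))
e^(−0.33×0.9) = 0.7430; e^(−0.33×2.6) = 0.4240
⟨phi⟩ = 0.38 × (0.7430 − 0.4240) / (0.33 × 1.7) = 0.38 × 0.5687 = 0.2161

0.216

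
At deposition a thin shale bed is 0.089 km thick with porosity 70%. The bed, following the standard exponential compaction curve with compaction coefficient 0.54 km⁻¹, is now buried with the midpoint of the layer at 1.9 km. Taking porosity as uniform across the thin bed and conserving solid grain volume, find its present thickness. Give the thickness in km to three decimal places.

0.036 km

Porosity at 1.9 km: n = 0.7·exp(−0.54×1.9) = 0.2509
Solid-volume conservation: h(1−n) = h₀(1−n₀) ⇒ h = h₀·(1−n₀)/(1−n)
h = 0.089 × (1 − 0.7)/(1 − 0.2509) = 0.089 × 0.4005 = 0.0356 km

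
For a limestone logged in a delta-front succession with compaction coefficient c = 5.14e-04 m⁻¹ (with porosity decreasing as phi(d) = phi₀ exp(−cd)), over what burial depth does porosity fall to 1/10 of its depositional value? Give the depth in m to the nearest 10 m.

Working in km (1 km = 1000 m; c in km⁻¹ = c in m⁻¹ × 1000):
phi/phi₀ = 1/10 ⇒ exp(−c·d) = 1/10 ⇒ d = ln(10) / c
d = 2.3026 / 0.514 = 4.480 km

4480 m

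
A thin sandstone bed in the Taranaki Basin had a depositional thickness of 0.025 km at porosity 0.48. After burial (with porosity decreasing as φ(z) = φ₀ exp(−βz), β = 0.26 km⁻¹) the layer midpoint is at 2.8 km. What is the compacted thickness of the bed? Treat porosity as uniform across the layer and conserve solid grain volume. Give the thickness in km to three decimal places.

Porosity at 2.8 km: φ = 0.48·exp(−0.26×2.8) = 0.2318
Solid-volume conservation: h(1−φ) = h₀(1−φ₀) ⇒ h = h₀·(1−φ₀)/(1−φ)
h = 0.025 × (1 − 0.48)/(1 − 0.2318) = 0.025 × 0.6769 = 0.0169 km

0.017 km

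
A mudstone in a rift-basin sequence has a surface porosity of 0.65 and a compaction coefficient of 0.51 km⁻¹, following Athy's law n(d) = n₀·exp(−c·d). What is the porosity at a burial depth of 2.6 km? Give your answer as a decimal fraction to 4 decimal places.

0.1726

n = n₀·exp(−c·d) = 0.65 × exp(−0.51 × 2.6) = 0.65 × exp(−1.326)
  = 0.65 × 0.2655 = 0.1726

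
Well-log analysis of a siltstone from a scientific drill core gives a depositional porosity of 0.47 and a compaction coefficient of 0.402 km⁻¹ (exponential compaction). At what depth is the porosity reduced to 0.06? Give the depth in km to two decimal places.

Invert Athy's law: z = ln(phi₀/phi) / k
z = ln(0.47/0.06) / 0.402 = ln(7.833) / 0.402 = 2.0584 / 0.402 = 5.120 km

5.12 km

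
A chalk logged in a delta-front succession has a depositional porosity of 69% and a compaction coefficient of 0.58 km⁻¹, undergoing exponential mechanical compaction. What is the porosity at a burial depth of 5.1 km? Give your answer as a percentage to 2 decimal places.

3.58%

φ = φ₀·exp(−c·Z) = 0.69 × exp(−0.58 × 5.1) = 0.69 × exp(−2.958)
  = 0.69 × 0.0519 = 0.0358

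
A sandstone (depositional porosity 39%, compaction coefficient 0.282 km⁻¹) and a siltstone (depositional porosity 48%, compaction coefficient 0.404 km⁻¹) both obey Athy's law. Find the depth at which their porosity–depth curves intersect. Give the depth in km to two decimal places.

1.70 km

Set n₀ₐ e^(−cₐZ) = n₀ᵦ e^(−cᵦZ) ⇒ ln(n₀ₐ/n₀ᵦ) = (cₐ − cᵦ)·Z
Z = ln(0.39/0.48) / (0.282 − 0.404) = -0.2076 / -0.122 = 1.702 km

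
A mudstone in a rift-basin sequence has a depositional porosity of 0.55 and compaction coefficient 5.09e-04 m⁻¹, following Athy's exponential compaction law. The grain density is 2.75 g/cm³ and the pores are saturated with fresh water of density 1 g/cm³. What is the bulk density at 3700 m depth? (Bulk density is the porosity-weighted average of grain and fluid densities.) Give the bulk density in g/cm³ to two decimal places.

Working in km (1 km = 1000 m; k in km⁻¹ = k in m⁻¹ × 1000):
Porosity at depth: n = 0.55·exp(−0.509×3.7) = 0.55×0.1521 = 0.0836
Bulk density: ρ_b = (1−n)ρ_g + n·ρ_f = 0.9164×2.75 + 0.0836×1
       = 2.520 + 0.084 = 2.604 g/cm³

2.60 g/cm³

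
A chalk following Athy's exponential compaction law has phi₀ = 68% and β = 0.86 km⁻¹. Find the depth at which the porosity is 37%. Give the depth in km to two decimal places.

0.71 km

Invert Athy's law: z = ln(phi₀/phi) / β
z = ln(0.68/0.37) / 0.86 = ln(1.838) / 0.86 = 0.6086 / 0.86 = 0.708 km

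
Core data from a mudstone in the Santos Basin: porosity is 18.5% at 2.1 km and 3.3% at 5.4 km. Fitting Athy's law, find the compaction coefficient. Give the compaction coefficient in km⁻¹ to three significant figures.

Athy: phi(z) = phi₀ e^(−cz) ⇒ phi₁/phi₂ = e^{c(z₂−z₁)} ⇒ c = ln(phi₁/phi₂)/(z₂−z₁)
c = ln(0.185/0.033) / (5.4 − 2.1) = ln(5.606) / 3.3 = 1.7238 / 3.3 = 0.5224 km⁻¹

0.522 km⁻¹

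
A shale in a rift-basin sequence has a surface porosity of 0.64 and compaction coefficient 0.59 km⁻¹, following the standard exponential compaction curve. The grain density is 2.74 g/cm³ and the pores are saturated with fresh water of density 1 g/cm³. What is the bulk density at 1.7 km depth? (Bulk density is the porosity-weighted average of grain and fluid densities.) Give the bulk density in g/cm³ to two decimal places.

Porosity at depth: n = 0.64·exp(−0.59×1.7) = 0.64×0.3668 = 0.2347
Bulk density: ρ_b = (1−n)ρ_g + n·ρ_f = 0.7653×2.74 + 0.2347×1
       = 2.097 + 0.235 = 2.332 g/cm³

2.33 g/cm³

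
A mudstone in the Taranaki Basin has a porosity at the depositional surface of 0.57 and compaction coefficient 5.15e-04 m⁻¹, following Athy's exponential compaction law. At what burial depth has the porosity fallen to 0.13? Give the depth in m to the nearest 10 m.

Working in km (1 km = 1000 m; c in km⁻¹ = c in m⁻¹ × 1000):
Invert Athy's law: d = ln(n₀/n) / c
d = ln(0.57/0.13) / 0.515 = ln(4.385) / 0.515 = 1.4781 / 0.515 = 2.870 km

2870 m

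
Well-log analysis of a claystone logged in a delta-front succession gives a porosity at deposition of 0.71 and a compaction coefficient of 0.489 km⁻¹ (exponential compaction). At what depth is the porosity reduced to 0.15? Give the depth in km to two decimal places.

3.18 km

Invert Athy's law: z = ln(n₀/n) / β
z = ln(0.71/0.15) / 0.489 = ln(4.733) / 0.489 = 1.5546 / 0.489 = 3.179 km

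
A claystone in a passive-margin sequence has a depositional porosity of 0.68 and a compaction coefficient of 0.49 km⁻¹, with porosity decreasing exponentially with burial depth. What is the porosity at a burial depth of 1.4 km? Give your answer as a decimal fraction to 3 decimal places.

phi = phi₀·exp(−β·d) = 0.68 × exp(−0.49 × 1.4) = 0.68 × exp(−0.686)
  = 0.68 × 0.5036 = 0.3424

0.342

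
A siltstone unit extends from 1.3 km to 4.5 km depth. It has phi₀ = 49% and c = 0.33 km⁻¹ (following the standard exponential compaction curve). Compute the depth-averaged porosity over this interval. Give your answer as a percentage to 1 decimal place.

⟨phi⟩ = (1/(Z₂−Z₁)) ∫ phi₀ e^(−cZ) dZ = phi₀·(e^(−c·Z₁) − e^(−c·Z₂)) / (c·(Z₂−Z₁))
e^(−0.33×1.3) = 0.6512; e^(−0.33×4.5) = 0.2265
⟨phi⟩ = 0.49 × (0.6512 − 0.2265) / (0.33 × 3.2) = 0.49 × 0.4021 = 0.1970

19.7%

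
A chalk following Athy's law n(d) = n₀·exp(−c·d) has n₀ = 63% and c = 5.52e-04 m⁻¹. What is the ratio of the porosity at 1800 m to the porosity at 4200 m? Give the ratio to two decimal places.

Working in km (1 km = 1000 m; c in km⁻¹ = c in m⁻¹ × 1000):
n(d₁)/n(d₂) = e^(−c·d₁)/e^(−c·d₂) = e^{c(d₂−d₁)}
= exp(0.552 × 2.4) = exp(1.325) = 3.7614

3.76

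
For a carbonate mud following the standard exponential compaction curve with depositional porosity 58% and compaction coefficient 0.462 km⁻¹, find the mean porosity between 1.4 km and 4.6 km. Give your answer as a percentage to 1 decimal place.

⟨φ⟩ = (1/(Z₂−Z₁)) ∫ φ₀ e^(−kZ) dZ = φ₀·(e^(−k·Z₁) − e^(−k·Z₂)) / (k·(Z₂−Z₁))
e^(−0.462×1.4) = 0.5237; e^(−0.462×4.6) = 0.1194
⟨φ⟩ = 0.58 × (0.5237 − 0.1194) / (0.462 × 3.2) = 0.58 × 0.2735 = 0.1586

15.9%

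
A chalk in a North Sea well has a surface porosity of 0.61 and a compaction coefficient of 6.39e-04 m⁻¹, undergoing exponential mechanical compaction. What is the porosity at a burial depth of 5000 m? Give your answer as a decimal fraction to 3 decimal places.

Working in km (1 km = 1000 m; β in km⁻¹ = β in m⁻¹ × 1000):
phi = phi₀·exp(−β·Z) = 0.61 × exp(−0.639 × 5) = 0.61 × exp(−3.195)
  = 0.61 × 0.0410 = 0.0250

0.025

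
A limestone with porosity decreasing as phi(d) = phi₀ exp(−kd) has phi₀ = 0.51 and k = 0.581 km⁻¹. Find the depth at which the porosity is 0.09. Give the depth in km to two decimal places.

Invert Athy's law: d = ln(phi₀/phi) / k
d = ln(0.51/0.09) / 0.581 = ln(5.667) / 0.581 = 1.7346 / 0.581 = 2.986 km

2.99 km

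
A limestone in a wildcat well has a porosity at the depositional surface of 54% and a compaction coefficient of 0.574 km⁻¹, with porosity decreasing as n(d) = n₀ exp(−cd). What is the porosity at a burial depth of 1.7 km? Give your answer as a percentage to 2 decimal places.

n = n₀·exp(−c·d) = 0.54 × exp(−0.574 × 1.7) = 0.54 × exp(−0.9758)
  = 0.54 × 0.3769 = 0.2035

20.35%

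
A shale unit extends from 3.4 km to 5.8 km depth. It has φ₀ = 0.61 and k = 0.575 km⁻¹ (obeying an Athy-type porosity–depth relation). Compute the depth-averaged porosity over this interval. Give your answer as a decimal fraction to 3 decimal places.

⟨φ⟩ = (1/(z₂−z₁)) ∫ φ₀ e^(−kz) dz = φ₀·(e^(−k·z₁) − e^(−k·z₂)) / (k·(z₂−z₁))
e^(−0.575×3.4) = 0.1416; e^(−0.575×5.8) = 0.0356
⟨φ⟩ = 0.61 × (0.1416 − 0.0356) / (0.575 × 2.4) = 0.61 × 0.0768 = 0.0468

0.047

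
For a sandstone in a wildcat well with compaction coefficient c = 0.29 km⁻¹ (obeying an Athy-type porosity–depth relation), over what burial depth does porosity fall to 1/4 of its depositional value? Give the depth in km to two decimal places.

4.78 km

φ/φ₀ = 1/4 ⇒ exp(−c·Z) = 1/4 ⇒ Z = ln(4) / c
Z = 1.3863 / 0.29 = 4.780 km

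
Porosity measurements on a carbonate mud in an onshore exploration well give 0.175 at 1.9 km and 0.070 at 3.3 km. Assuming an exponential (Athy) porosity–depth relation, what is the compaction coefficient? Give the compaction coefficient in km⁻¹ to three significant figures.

0.654 km⁻¹

Athy: phi(z) = phi₀ e^(−kz) ⇒ phi₁/phi₂ = e^{k(z₂−z₁)} ⇒ k = ln(phi₁/phi₂)/(z₂−z₁)
k = ln(0.175/0.07) / (3.3 − 1.9) = ln(2.5) / 1.4 = 0.9163 / 1.4 = 0.6545 km⁻¹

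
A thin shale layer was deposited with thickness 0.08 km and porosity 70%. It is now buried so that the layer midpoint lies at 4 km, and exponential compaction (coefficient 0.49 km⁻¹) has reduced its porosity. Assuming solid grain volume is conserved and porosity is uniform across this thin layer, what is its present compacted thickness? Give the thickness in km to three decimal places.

Porosity at 4 km: phi = 0.7·exp(−0.49×4) = 0.0986
Solid-volume conservation: h(1−phi) = h₀(1−phi₀) ⇒ h = h₀·(1−phi₀)/(1−phi)
h = 0.08 × (1 − 0.7)/(1 − 0.0986) = 0.08 × 0.3328 = 0.0266 km

0.027 km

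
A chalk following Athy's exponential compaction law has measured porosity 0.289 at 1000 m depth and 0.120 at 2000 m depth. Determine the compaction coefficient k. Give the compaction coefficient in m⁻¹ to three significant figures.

0.000879 m⁻¹

Working in km (1 km = 1000 m; k in km⁻¹ = k in m⁻¹ × 1000):
Athy: phi(Z) = phi₀ e^(−kZ) ⇒ phi₁/phi₂ = e^{k(Z₂−Z₁)} ⇒ k = ln(phi₁/phi₂)/(Z₂−Z₁)
k = ln(0.289/0.12) / (2 − 1) = ln(2.408) / 1 = 0.8789 / 1 = 0.8789 km⁻¹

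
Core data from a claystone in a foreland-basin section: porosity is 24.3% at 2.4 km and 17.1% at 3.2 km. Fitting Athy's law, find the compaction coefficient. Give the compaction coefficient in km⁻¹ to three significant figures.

0.439 km⁻¹

Athy: φ(Z) = φ₀ e^(−cZ) ⇒ φ₁/φ₂ = e^{c(Z₂−Z₁)} ⇒ c = ln(φ₁/φ₂)/(Z₂−Z₁)
c = ln(0.243/0.171) / (3.2 − 2.4) = ln(1.421) / 0.8 = 0.3514 / 0.8 = 0.4392 km⁻¹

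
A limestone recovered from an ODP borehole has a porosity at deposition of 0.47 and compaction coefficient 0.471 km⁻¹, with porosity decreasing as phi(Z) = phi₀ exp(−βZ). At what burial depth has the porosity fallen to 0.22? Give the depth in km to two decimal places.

Invert Athy's law: Z = ln(phi₀/phi) / β
Z = ln(0.47/0.22) / 0.471 = ln(2.136) / 0.471 = 0.7591 / 0.471 = 1.612 km

1.61 km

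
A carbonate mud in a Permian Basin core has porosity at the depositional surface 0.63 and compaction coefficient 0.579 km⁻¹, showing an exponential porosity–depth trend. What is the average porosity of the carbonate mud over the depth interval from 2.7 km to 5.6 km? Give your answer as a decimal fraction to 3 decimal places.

⟨φ⟩ = (1/(Z₂−Z₁)) ∫ φ₀ e^(−kZ) dZ = φ₀·(e^(−k·Z₁) − e^(−k·Z₂)) / (k·(Z₂−Z₁))
e^(−0.579×2.7) = 0.2094; e^(−0.579×5.6) = 0.0391
⟨φ⟩ = 0.63 × (0.2094 − 0.0391) / (0.579 × 2.9) = 0.63 × 0.1015 = 0.0639

0.064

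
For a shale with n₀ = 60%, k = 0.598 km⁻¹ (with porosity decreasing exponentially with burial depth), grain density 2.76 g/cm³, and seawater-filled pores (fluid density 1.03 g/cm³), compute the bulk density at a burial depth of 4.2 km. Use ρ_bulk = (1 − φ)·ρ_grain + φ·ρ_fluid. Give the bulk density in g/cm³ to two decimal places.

2.68 g/cm³

Porosity at depth: n = 0.6·exp(−0.598×4.2) = 0.6×0.0811 = 0.0487
Bulk density: ρ_b = (1−n)ρ_g + n·ρ_f = 0.9513×2.76 + 0.0487×1.03
       = 2.626 + 0.050 = 2.676 g/cm³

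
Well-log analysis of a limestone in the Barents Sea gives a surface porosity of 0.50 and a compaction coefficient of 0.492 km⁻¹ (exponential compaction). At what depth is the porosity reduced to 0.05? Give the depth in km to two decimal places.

Invert Athy's law: Z = ln(n₀/n) / c
Z = ln(0.5/0.05) / 0.492 = ln(10) / 0.492 = 2.3026 / 0.492 = 4.680 km

4.68 km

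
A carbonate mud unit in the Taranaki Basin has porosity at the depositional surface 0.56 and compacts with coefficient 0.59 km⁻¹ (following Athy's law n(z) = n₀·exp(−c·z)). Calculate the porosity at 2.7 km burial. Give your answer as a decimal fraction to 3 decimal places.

n = n₀·exp(−c·z) = 0.56 × exp(−0.59 × 2.7) = 0.56 × exp(−1.593)
  = 0.56 × 0.2033 = 0.1139

0.114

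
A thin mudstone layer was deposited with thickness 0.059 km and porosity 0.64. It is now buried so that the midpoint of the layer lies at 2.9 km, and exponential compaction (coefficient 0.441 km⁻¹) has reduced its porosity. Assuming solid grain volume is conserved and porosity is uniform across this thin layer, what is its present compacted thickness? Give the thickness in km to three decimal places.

0.026 km

Porosity at 2.9 km: n = 0.64·exp(−0.441×2.9) = 0.1781
Solid-volume conservation: h(1−n) = h₀(1−n₀) ⇒ h = h₀·(1−n₀)/(1−n)
h = 0.059 × (1 − 0.64)/(1 − 0.1781) = 0.059 × 0.4380 = 0.0258 km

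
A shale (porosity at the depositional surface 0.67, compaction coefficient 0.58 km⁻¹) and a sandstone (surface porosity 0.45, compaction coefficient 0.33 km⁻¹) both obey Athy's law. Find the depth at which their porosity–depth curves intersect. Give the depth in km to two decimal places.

Set phi₀ₐ e^(−cₐz) = phi₀ᵦ e^(−cᵦz) ⇒ ln(phi₀ₐ/phi₀ᵦ) = (cₐ − cᵦ)·z
z = ln(0.67/0.45) / (0.58 − 0.33) = 0.3980 / 0.25 = 1.592 km

1.59 km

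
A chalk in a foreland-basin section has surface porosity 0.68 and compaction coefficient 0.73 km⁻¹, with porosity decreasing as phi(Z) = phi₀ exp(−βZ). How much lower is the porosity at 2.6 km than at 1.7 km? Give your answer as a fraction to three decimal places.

phi(1.7) = 0.68·e^(−0.73×1.7) = 0.1966
phi(2.6) = 0.68·e^(−0.73×2.6) = 0.1019
Δphi = 0.1966 − 0.1019 = 0.0947

0.095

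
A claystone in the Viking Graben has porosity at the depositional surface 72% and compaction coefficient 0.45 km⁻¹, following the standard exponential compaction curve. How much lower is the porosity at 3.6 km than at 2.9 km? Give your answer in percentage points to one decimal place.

5.3 percentage points

φ(2.9) = 0.72·e^(−0.45×2.9) = 0.1952
φ(3.6) = 0.72·e^(−0.45×3.6) = 0.1425
Δφ = 0.1952 − 0.1425 = 0.0528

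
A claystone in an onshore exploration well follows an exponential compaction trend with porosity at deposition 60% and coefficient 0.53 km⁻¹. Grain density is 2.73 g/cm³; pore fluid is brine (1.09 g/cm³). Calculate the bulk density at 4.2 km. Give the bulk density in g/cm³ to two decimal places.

Porosity at depth: n = 0.6·exp(−0.53×4.2) = 0.6×0.1080 = 0.0648
Bulk density: ρ_b = (1−n)ρ_g + n·ρ_f = 0.9352×2.73 + 0.0648×1.09
       = 2.553 + 0.071 = 2.624 g/cm³

2.62 g/cm³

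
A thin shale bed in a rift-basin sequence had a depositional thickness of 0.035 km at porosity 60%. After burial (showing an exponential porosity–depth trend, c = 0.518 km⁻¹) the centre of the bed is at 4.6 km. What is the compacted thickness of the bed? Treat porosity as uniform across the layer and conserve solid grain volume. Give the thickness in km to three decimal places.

Porosity at 4.6 km: n = 0.6·exp(−0.518×4.6) = 0.0554
Solid-volume conservation: h(1−n) = h₀(1−n₀) ⇒ h = h₀·(1−n₀)/(1−n)
h = 0.035 × (1 − 0.6)/(1 − 0.0554) = 0.035 × 0.4234 = 0.0148 km

0.015 km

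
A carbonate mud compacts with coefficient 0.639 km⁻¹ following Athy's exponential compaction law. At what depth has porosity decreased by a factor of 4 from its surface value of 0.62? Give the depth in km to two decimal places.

2.17 km

n/n₀ = 1/4 ⇒ exp(−k·z) = 1/4 ⇒ z = ln(4) / k
z = 1.3863 / 0.639 = 2.169 km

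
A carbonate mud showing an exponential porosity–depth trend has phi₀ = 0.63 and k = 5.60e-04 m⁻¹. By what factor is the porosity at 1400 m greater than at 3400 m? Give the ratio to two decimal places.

3.06

Working in km (1 km = 1000 m; k in km⁻¹ = k in m⁻¹ × 1000):
phi(d₁)/phi(d₂) = e^(−k·d₁)/e^(−k·d₂) = e^{k(d₂−d₁)}
= exp(0.56 × 2) = exp(1.12) = 3.0649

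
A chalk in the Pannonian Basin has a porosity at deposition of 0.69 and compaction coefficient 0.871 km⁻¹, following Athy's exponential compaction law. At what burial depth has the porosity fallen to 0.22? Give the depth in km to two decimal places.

Invert Athy's law: z = ln(n₀/n) / c
z = ln(0.69/0.22) / 0.871 = ln(3.136) / 0.871 = 1.1431 / 0.871 = 1.312 km

1.31 km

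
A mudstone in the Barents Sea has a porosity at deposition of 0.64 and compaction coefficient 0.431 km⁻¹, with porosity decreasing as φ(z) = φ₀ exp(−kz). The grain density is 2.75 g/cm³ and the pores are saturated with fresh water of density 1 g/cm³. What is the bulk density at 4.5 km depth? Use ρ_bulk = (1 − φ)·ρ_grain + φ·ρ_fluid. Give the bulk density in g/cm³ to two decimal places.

Porosity at depth: φ = 0.64·exp(−0.431×4.5) = 0.64×0.1438 = 0.0920
Bulk density: ρ_b = (1−φ)ρ_g + φ·ρ_f = 0.9080×2.75 + 0.0920×1
       = 2.497 + 0.092 = 2.589 g/cm³

2.59 g/cm³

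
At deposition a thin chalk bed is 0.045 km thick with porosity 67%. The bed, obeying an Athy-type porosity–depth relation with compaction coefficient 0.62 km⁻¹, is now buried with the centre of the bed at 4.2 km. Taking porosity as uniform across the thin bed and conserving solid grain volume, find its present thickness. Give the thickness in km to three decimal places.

0.016 km

Porosity at 4.2 km: n = 0.67·exp(−0.62×4.2) = 0.0496
Solid-volume conservation: h(1−n) = h₀(1−n₀) ⇒ h = h₀·(1−n₀)/(1−n)
h = 0.045 × (1 − 0.67)/(1 − 0.0496) = 0.045 × 0.3472 = 0.0156 km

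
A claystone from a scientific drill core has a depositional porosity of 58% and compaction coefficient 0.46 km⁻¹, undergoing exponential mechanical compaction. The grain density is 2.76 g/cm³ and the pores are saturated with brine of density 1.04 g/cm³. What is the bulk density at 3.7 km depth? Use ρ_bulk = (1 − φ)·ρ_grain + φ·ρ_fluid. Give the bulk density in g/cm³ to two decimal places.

2.58 g/cm³

Porosity at depth: n = 0.58·exp(−0.46×3.7) = 0.58×0.1823 = 0.1057
Bulk density: ρ_b = (1−n)ρ_g + n·ρ_f = 0.8943×2.76 + 0.1057×1.04
       = 2.468 + 0.110 = 2.578 g/cm³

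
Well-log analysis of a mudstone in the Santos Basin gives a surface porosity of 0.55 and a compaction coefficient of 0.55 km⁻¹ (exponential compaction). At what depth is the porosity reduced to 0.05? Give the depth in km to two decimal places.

4.36 km

Invert Athy's law: d = ln(φ₀/φ) / c
d = ln(0.55/0.05) / 0.55 = ln(11) / 0.55 = 2.3979 / 0.55 = 4.360 km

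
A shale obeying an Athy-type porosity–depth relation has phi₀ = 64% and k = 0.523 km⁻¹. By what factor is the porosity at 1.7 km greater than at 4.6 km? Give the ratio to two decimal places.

4.56

phi(z₁)/phi(z₂) = e^(−k·z₁)/e^(−k·z₂) = e^{k(z₂−z₁)}
= exp(0.523 × 2.9) = exp(1.517) = 4.5572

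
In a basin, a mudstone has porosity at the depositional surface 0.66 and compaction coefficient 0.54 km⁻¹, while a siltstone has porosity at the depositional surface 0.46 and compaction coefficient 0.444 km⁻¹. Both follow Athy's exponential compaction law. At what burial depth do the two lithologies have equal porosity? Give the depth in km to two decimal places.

Set φ₀ₐ e^(−cₐz) = φ₀ᵦ e^(−cᵦz) ⇒ ln(φ₀ₐ/φ₀ᵦ) = (cₐ − cᵦ)·z
z = ln(0.66/0.46) / (0.54 − 0.444) = 0.3610 / 0.096 = 3.761 km

3.76 km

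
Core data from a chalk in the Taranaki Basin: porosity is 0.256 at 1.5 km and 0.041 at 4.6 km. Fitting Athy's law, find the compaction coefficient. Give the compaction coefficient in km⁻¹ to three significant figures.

Athy: φ(Z) = φ₀ e^(−cZ) ⇒ φ₁/φ₂ = e^{c(Z₂−Z₁)} ⇒ c = ln(φ₁/φ₂)/(Z₂−Z₁)
c = ln(0.256/0.041) / (4.6 − 1.5) = ln(6.244) / 3.1 = 1.8316 / 3.1 = 0.5908 km⁻¹

0.591 km⁻¹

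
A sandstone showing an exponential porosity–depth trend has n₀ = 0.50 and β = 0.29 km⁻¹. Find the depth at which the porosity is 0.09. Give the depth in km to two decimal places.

5.91 km

Invert Athy's law: Z = ln(n₀/n) / β
Z = ln(0.5/0.09) / 0.29 = ln(5.556) / 0.29 = 1.7148 / 0.29 = 5.913 km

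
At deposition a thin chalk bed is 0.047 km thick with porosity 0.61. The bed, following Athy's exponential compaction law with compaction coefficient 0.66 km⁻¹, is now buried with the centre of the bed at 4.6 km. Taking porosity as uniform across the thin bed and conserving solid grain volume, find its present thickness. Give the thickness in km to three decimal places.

0.019 km

Porosity at 4.6 km: phi = 0.61·exp(−0.66×4.6) = 0.0293
Solid-volume conservation: h(1−phi) = h₀(1−phi₀) ⇒ h = h₀·(1−phi₀)/(1−phi)
h = 0.047 × (1 − 0.61)/(1 − 0.0293) = 0.047 × 0.4018 = 0.0189 km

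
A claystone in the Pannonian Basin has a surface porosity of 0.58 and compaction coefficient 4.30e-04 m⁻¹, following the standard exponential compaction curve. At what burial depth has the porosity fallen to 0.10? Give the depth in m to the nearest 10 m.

4090 m

Working in km (1 km = 1000 m; k in km⁻¹ = k in m⁻¹ × 1000):
Invert Athy's law: z = ln(n₀/n) / k
z = ln(0.58/0.1) / 0.43 = ln(5.8) / 0.43 = 1.7579 / 0.43 = 4.088 km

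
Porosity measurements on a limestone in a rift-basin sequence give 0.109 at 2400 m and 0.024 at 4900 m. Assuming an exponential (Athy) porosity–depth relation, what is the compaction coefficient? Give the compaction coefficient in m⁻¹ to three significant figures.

0.000605 m⁻¹

Working in km (1 km = 1000 m; k in km⁻¹ = k in m⁻¹ × 1000):
Athy: phi(Z) = phi₀ e^(−kZ) ⇒ phi₁/phi₂ = e^{k(Z₂−Z₁)} ⇒ k = ln(phi₁/phi₂)/(Z₂−Z₁)
k = ln(0.109/0.024) / (4.9 − 2.4) = ln(4.542) / 2.5 = 1.5133 / 2.5 = 0.6053 km⁻¹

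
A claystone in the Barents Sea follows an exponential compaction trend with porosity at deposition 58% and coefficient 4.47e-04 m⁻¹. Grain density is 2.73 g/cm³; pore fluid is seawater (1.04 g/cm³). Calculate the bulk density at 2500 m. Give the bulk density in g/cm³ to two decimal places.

Working in km (1 km = 1000 m; c in km⁻¹ = c in m⁻¹ × 1000):
Porosity at depth: n = 0.58·exp(−0.447×2.5) = 0.58×0.3271 = 0.1897
Bulk density: ρ_b = (1−n)ρ_g + n·ρ_f = 0.8103×2.73 + 0.1897×1.04
       = 2.212 + 0.197 = 2.409 g/cm³

2.41 g/cm³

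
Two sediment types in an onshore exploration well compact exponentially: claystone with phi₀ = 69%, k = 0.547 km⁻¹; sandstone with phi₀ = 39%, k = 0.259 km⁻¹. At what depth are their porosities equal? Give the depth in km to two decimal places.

1.98 km

Set phi₀ₐ e^(−kₐd) = phi₀ᵦ e^(−kᵦd) ⇒ ln(phi₀ₐ/phi₀ᵦ) = (kₐ − kᵦ)·d
d = ln(0.69/0.39) / (0.547 − 0.259) = 0.5705 / 0.288 = 1.981 km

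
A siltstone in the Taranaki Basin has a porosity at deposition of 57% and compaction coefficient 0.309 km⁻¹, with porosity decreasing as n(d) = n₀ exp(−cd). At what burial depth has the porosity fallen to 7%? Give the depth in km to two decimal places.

Invert Athy's law: d = ln(n₀/n) / c
d = ln(0.57/0.07) / 0.309 = ln(8.143) / 0.309 = 2.0971 / 0.309 = 6.787 km

6.79 km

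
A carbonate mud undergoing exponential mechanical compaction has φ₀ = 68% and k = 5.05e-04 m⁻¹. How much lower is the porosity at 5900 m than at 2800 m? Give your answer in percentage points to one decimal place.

13.1 percentage points

Working in km (1 km = 1000 m; k in km⁻¹ = k in m⁻¹ × 1000):
φ(2.8) = 0.68·e^(−0.505×2.8) = 0.1654
φ(5.9) = 0.68·e^(−0.505×5.9) = 0.0346
Δφ = 0.1654 − 0.0346 = 0.1308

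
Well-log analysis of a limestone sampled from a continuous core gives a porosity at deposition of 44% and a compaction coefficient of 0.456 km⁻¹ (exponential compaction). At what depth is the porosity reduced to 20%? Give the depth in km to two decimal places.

Invert Athy's law: d = ln(n₀/n) / β
d = ln(0.44/0.2) / 0.456 = ln(2.2) / 0.456 = 0.7885 / 0.456 = 1.729 km

1.73 km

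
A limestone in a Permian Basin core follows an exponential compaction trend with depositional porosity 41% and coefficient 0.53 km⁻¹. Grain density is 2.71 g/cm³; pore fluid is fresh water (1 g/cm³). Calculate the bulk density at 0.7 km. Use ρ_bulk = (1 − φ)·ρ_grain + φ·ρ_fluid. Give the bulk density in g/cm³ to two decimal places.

2.23 g/cm³

Porosity at depth: n = 0.41·exp(−0.53×0.7) = 0.41×0.6900 = 0.2829
Bulk density: ρ_b = (1−n)ρ_g + n·ρ_f = 0.7171×2.71 + 0.2829×1
       = 1.943 + 0.283 = 2.226 g/cm³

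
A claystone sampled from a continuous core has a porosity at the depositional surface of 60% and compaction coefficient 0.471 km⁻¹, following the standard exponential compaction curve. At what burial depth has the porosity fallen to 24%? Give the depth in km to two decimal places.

1.95 km

Invert Athy's law: z = ln(phi₀/phi) / β
z = ln(0.6/0.24) / 0.471 = ln(2.5) / 0.471 = 0.9163 / 0.471 = 1.945 km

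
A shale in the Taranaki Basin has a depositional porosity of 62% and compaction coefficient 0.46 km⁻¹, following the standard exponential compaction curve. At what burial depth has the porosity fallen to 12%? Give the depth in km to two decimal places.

3.57 km

Invert Athy's law: z = ln(φ₀/φ) / k
z = ln(0.62/0.12) / 0.46 = ln(5.167) / 0.46 = 1.6422 / 0.46 = 3.570 km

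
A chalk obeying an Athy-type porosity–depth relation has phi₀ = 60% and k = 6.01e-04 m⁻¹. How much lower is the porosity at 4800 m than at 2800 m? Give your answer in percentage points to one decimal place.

7.8 percentage points

Working in km (1 km = 1000 m; k in km⁻¹ = k in m⁻¹ × 1000):
phi(2.8) = 0.6·e^(−0.601×2.8) = 0.1115
phi(4.8) = 0.6·e^(−0.601×4.8) = 0.0335
Δphi = 0.1115 − 0.0335 = 0.0780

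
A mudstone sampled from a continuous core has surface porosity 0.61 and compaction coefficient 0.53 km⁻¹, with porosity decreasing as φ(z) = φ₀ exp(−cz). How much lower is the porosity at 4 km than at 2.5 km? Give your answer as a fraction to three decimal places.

φ(2.5) = 0.61·e^(−0.53×2.5) = 0.1621
φ(4) = 0.61·e^(−0.53×4) = 0.0732
Δφ = 0.1621 − 0.0732 = 0.0889

0.089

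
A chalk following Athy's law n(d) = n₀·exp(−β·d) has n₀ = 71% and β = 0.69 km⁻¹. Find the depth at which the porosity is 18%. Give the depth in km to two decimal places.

1.99 km

Invert Athy's law: d = ln(n₀/n) / β
d = ln(0.71/0.18) / 0.69 = ln(3.944) / 0.69 = 1.3723 / 0.69 = 1.989 km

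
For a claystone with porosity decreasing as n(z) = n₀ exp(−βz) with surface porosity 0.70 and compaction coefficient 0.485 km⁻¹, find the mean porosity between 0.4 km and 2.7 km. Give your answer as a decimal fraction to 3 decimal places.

0.347

⟨n⟩ = (1/(z₂−z₁)) ∫ n₀ e^(−βz) dz = n₀·(e^(−β·z₁) − e^(−β·z₂)) / (β·(z₂−z₁))
e^(−0.485×0.4) = 0.8237; e^(−0.485×2.7) = 0.2700
⟨n⟩ = 0.7 × (0.8237 − 0.2700) / (0.485 × 2.3) = 0.7 × 0.4964 = 0.3475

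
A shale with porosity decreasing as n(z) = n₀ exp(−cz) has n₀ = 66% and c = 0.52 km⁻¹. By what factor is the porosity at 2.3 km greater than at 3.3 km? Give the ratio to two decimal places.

n(z₁)/n(z₂) = e^(−c·z₁)/e^(−c·z₂) = e^{c(z₂−z₁)}
= exp(0.52 × 1) = exp(0.52) = 1.6820

1.68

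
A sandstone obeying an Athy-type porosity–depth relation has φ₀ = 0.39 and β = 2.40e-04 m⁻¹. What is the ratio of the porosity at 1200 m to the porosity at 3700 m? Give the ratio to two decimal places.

1.82

Working in km (1 km = 1000 m; β in km⁻¹ = β in m⁻¹ × 1000):
φ(d₁)/φ(d₂) = e^(−β·d₁)/e^(−β·d₂) = e^{β(d₂−d₁)}
= exp(0.24 × 2.5) = exp(0.6) = 1.8221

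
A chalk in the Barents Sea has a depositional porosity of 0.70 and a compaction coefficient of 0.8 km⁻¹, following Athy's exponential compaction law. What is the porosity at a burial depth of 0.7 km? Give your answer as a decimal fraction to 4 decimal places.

0.3998

phi = phi₀·exp(−β·d) = 0.7 × exp(−0.8 × 0.7) = 0.7 × exp(−0.56)
  = 0.7 × 0.5712 = 0.3998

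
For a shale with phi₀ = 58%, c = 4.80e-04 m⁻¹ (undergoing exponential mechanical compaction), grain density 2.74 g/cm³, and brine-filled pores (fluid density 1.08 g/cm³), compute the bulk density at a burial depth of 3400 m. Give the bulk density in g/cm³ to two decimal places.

2.55 g/cm³

Working in km (1 km = 1000 m; c in km⁻¹ = c in m⁻¹ × 1000):
Porosity at depth: phi = 0.58·exp(−0.48×3.4) = 0.58×0.1955 = 0.1134
Bulk density: ρ_b = (1−phi)ρ_g + phi·ρ_f = 0.8866×2.74 + 0.1134×1.08
       = 2.429 + 0.122 = 2.552 g/cm³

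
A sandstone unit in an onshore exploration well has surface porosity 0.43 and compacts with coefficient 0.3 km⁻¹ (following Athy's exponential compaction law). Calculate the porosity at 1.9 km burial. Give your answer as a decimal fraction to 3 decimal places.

0.243

n = n₀·exp(−k·d) = 0.43 × exp(−0.3 × 1.9) = 0.43 × exp(−0.57)
  = 0.43 × 0.5655 = 0.2432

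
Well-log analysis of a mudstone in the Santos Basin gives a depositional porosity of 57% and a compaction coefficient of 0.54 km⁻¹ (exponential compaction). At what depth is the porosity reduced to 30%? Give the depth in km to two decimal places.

1.19 km

Invert Athy's law: z = ln(φ₀/φ) / c
z = ln(0.57/0.3) / 0.54 = ln(1.9) / 0.54 = 0.6419 / 0.54 = 1.189 km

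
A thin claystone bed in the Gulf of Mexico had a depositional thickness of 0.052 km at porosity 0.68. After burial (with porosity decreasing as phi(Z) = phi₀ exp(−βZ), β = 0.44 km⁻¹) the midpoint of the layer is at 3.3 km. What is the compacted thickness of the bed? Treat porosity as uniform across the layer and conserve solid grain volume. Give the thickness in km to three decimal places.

0.020 km

Porosity at 3.3 km: phi = 0.68·exp(−0.44×3.3) = 0.1592
Solid-volume conservation: h(1−phi) = h₀(1−phi₀) ⇒ h = h₀·(1−phi₀)/(1−phi)
h = 0.052 × (1 − 0.68)/(1 − 0.1592) = 0.052 × 0.3806 = 0.0198 km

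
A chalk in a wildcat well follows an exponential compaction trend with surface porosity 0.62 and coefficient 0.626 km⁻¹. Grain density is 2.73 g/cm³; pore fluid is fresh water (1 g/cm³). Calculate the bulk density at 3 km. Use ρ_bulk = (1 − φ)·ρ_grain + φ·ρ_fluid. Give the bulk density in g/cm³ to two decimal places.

Porosity at depth: φ = 0.62·exp(−0.626×3) = 0.62×0.1529 = 0.0948
Bulk density: ρ_b = (1−φ)ρ_g + φ·ρ_f = 0.9052×2.73 + 0.0948×1
       = 2.471 + 0.095 = 2.566 g/cm³

2.57 g/cm³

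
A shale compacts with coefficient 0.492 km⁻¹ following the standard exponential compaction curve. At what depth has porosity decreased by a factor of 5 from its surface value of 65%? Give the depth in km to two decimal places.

phi/phi₀ = 1/5 ⇒ exp(−β·z) = 1/5 ⇒ z = ln(5) / β
z = 1.6094 / 0.492 = 3.271 km

3.27 km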